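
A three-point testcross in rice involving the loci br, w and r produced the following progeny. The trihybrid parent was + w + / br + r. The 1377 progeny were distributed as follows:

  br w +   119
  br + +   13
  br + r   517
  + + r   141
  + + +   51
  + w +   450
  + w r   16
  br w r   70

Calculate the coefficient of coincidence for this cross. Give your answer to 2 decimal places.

The two rarest classes, + w r and br + +, are the double crossovers. Comparing them with the parentals, only the r allele has switched, so r is the middle locus and the order is br – r – w.
br–r: (260 + 29)/1377 = 0.2099; r–w: (121 + 29)/1377 = 0.1089.
Expected DCO frequency = 0.2099 × 0.1089 ≈ 0.02286; observed = 29/1377 ≈ 0.02106.
Coefficient of coincidence = 0.02106/0.02286 ≈ 0.92.

0.92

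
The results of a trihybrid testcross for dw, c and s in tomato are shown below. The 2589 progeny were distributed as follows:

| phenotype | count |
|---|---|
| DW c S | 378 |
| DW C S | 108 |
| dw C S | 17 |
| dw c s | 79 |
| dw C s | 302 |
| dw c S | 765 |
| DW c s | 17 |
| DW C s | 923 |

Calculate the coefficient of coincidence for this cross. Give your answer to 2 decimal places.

0.56

The two most frequent reciprocal classes, dw c S and DW C s, are the parental types, so the F1 was dw c S / DW C s.
The two rarest classes, dw C S and DW c s, are the double crossovers. Comparing them with the parentals, only the c allele has switched, so c is the middle locus and the order is dw – c – s.
dw–c: (680 + 34)/2589 = 0.2758; c–s: (187 + 34)/2589 = 0.0854.
Expected DCO frequency = 0.2758 × 0.0854 ≈ 0.02355; observed = 34/2589 ≈ 0.01313.
Coefficient of coincidence = 0.01313/0.02355 ≈ 0.56.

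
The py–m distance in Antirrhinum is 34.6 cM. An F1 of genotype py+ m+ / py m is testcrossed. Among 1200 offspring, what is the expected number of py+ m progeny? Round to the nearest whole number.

A map distance of 34.6 cM corresponds to a recombination frequency of 0.346.
The F1 is py+ m+ / py m, so py+ m is a recombinant gamete class with expected frequency r/2 = 0.346/2 = 0.1730.
Expected number = 0.1730 × 1200 = 207.60 ≈ 208.

208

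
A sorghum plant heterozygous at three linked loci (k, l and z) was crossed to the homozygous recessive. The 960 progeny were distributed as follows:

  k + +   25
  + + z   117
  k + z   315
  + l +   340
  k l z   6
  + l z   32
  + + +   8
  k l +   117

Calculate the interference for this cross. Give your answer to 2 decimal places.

0.24

The two most frequent reciprocal classes, k + z and + l +, are the parental types, so the F1 was k + z / + l +.
The two rarest classes, k l z and + + +, are the double crossovers. Comparing them with the parentals, only the l allele has switched, so l is the middle locus and the order is z – l – k.
z–l: (57 + 14)/960 = 0.0740; l–k: (234 + 14)/960 = 0.2583.
Expected DCO frequency = 0.0740 × 0.2583 ≈ 0.01911; observed = 14/960 ≈ 0.01458.
Coefficient of coincidence = 0.01458/0.01911 ≈ 0.76; interference = 1 − 0.76 = 0.24.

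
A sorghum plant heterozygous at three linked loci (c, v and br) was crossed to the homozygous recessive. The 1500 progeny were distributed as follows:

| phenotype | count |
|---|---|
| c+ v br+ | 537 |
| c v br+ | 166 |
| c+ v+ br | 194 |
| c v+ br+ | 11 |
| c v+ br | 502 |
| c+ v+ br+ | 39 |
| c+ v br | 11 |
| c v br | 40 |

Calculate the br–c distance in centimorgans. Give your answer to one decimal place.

25.5 centimorgans

The two most frequent reciprocal classes, c+ v br+ and c v+ br, are the parental types, so the F1 was c+ v br+ / c v+ br.
The two rarest classes, c+ v br and c v+ br+, are the double crossovers. Comparing them with the parentals, only the br allele has switched, so br is the middle locus and the order is c – br – v.
Crossovers in the c–br interval produce the single-crossover classes c v br+ and c+ v+ br (166 + 194 = 360) plus the double crossovers (22).
RF(c–br) = (360 + 22) / 1500 = 382/1500 = 0.2547 → 25.5 centimorgans.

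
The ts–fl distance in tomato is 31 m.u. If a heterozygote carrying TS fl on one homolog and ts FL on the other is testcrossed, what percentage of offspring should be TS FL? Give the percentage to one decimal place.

A map distance of 31 m.u. corresponds to a recombination frequency of 0.310.
The F1 is TS fl / ts FL, so TS FL is a recombinant gamete class with expected frequency r/2 = 0.310/2 = 0.1550.
That is 0.1550 = 15.5% of the progeny.

15.5%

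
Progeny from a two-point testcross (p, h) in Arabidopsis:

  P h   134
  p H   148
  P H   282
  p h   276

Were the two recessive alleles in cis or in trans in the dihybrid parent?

cis

The two most frequent classes are P H (282) and p h (276); these are the parental (non-recombinant) types.
So the F1 carried P H on one chromosome and p h on the other — the recessive alleles are on the same chromosome (cis / coupling).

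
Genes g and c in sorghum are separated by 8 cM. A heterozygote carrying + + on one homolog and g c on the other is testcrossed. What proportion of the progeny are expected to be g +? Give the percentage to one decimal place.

4.0%

A map distance of 8 cM corresponds to a recombination frequency of 0.080.
The F1 is + + / g c, so g + is a recombinant gamete class with expected frequency r/2 = 0.080/2 = 0.0400.
That is 0.0400 = 4.0% of the progeny.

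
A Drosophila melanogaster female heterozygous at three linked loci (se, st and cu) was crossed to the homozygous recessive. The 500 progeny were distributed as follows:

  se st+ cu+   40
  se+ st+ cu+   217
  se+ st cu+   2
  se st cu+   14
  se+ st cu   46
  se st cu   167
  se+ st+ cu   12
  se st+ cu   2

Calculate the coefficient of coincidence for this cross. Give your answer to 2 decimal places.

0.74

The two most frequent reciprocal classes, se st cu and se+ st+ cu+, are the parental types, so the F1 was se st cu / se+ st+ cu+.
The two rarest classes, se st+ cu and se+ st cu+, are the double crossovers. Comparing them with the parentals, only the st allele has switched, so st is the middle locus and the order is cu – st – se.
cu–st: (26 + 4)/500 = 0.0600; st–se: (86 + 4)/500 = 0.1800.
Expected DCO frequency = 0.0600 × 0.1800 ≈ 0.01080; observed = 4/500 ≈ 0.00800.
Coefficient of coincidence = 0.00800/0.01080 ≈ 0.74.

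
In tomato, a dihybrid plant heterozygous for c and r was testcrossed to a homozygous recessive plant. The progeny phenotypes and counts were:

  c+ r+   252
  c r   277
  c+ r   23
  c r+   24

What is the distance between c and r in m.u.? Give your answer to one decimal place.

8.2 m.u.

The two most frequent classes, c+ r+ (252) and c r (277), are the parental types, so the F1 was c+ r+ / c r.
The recombinant classes are c+ r and c r+: 23 + 24 = 47.
Recombination frequency = 47/576 = 0.0816 ≈ 8.2%, i.e. 8.2 m.u.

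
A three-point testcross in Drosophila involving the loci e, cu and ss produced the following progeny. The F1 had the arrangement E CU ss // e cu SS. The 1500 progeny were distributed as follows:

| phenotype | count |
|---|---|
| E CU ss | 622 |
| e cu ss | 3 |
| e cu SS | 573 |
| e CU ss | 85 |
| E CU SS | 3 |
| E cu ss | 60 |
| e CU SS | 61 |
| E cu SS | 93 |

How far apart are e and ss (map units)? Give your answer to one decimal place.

12.3 map units

The two rarest classes, E CU SS and e cu ss, are the double crossovers. Comparing them with the parentals, only the ss allele has switched, so ss is the middle locus and the order is e – ss – cu.
Crossovers in the e–ss interval produce the single-crossover classes e CU ss and E cu SS (85 + 93 = 178) plus the double crossovers (6).
RF(e–ss) = (178 + 6) / 1500 = 184/1500 = 0.1227 → 12.3 map units.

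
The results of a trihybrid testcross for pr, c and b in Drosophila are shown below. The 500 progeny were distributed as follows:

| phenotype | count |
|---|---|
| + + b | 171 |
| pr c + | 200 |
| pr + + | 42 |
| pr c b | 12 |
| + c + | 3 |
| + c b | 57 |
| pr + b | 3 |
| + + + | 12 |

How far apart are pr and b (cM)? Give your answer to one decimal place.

6.0 cM

The two most frequent reciprocal classes, pr c + and + + b, are the parental types, so the F1 was pr c + / + + b.
The two rarest classes, + c + and pr + b, are the double crossovers. Comparing them with the parentals, only the pr allele has switched, so pr is the middle locus and the order is c – pr – b.
Crossovers in the pr–b interval produce the single-crossover classes pr c b and + + + (12 + 12 = 24) plus the double crossovers (6).
RF(pr–b) = (24 + 6) / 500 = 30/500 = 0.0600 → 6.0 cM.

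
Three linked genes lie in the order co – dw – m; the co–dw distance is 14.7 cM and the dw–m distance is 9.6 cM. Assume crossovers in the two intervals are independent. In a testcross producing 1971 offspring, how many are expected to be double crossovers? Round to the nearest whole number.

Map distances give recombination frequencies of 0.147 and 0.096 for the two intervals.
With no interference, expected double-crossover frequency = 0.147 × 0.096 = 0.01411.
Expected number = 0.01411 × 1971 = 27.81 ≈ 28.

28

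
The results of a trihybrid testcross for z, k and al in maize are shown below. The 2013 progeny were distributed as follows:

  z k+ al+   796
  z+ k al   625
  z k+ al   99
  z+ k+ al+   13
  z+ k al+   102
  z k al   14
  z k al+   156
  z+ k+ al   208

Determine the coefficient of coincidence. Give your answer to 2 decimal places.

The two most frequent reciprocal classes, z+ k al and z k+ al+, are the parental types, so the F1 was z+ k al / z k+ al+.
The two rarest classes, z k al and z+ k+ al+, are the double crossovers. Comparing them with the parentals, only the z allele has switched, so z is the middle locus and the order is al – z – k.
al–z: (201 + 27)/2013 = 0.1133; z–k: (364 + 27)/2013 = 0.1942.
Expected DCO frequency = 0.1133 × 0.1942 ≈ 0.02200; observed = 27/2013 ≈ 0.01341.
Coefficient of coincidence = 0.01341/0.02200 ≈ 0.61.

0.61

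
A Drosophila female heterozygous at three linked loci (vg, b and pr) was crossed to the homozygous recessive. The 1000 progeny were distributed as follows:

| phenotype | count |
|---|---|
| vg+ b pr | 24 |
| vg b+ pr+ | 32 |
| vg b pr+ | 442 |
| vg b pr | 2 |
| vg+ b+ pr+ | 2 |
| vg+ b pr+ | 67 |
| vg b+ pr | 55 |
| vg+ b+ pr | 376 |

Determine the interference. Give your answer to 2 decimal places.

The two most frequent reciprocal classes, vg+ b+ pr and vg b pr+, are the parental types, so the F1 was vg+ b+ pr / vg b pr+.
The two rarest classes, vg+ b+ pr+ and vg b pr, are the double crossovers. Comparing them with the parentals, only the pr allele has switched, so pr is the middle locus and the order is b – pr – vg.
b–pr: (56 + 4)/1000 = 0.0600; pr–vg: (122 + 4)/1000 = 0.1260.
Expected DCO frequency = 0.0600 × 0.1260 ≈ 0.00756; observed = 4/1000 ≈ 0.00400.
Coefficient of coincidence = 0.00400/0.00756 ≈ 0.53; interference = 1 − 0.53 = 0.47.

0.47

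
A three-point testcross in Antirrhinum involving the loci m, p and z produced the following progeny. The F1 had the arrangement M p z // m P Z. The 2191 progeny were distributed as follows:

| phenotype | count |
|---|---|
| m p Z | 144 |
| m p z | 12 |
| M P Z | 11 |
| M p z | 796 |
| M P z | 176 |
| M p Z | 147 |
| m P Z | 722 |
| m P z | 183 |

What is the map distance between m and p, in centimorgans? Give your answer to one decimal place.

The two rarest classes, m p z and M P Z, are the double crossovers. Comparing them with the parentals, only the m allele has switched, so m is the middle locus and the order is p – m – z.
Crossovers in the p–m interval produce the single-crossover classes M P z and m p Z (176 + 144 = 320) plus the double crossovers (23).
RF(p–m) = (320 + 23) / 2191 = 343/2191 = 0.1565 → 15.7 centimorgans.

15.7 centimorgans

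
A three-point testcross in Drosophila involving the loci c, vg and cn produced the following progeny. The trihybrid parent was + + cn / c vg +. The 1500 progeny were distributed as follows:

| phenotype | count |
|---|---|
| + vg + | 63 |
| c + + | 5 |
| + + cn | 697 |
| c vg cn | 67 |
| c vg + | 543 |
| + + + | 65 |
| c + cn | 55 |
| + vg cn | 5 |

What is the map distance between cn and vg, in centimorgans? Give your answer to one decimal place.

9.5 centimorgans

The two rarest classes, + vg cn and c + +, are the double crossovers. Comparing them with the parentals, only the vg allele has switched, so vg is the middle locus and the order is c – vg – cn.
Crossovers in the vg–cn interval produce the single-crossover classes + + + and c vg cn (65 + 67 = 132) plus the double crossovers (10).
RF(vg–cn) = (132 + 10) / 1500 = 142/1500 = 0.0947 → 9.5 centimorgans.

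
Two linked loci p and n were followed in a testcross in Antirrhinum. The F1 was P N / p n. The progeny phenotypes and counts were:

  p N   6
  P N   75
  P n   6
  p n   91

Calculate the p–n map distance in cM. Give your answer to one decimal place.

6.7 cM

The recombinant classes are P n and p N: 6 + 6 = 12.
Recombination frequency = 12/178 = 0.0674 ≈ 6.7%, i.e. 6.7 cM.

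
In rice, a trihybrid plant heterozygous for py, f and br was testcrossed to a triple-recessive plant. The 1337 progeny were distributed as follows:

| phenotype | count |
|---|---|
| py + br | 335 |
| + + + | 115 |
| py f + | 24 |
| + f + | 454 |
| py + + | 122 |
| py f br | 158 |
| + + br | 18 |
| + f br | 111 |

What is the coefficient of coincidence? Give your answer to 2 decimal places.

0.65

The two most frequent reciprocal classes, py + br and + f +, are the parental types, so the F1 was py + br / + f +.
The two rarest classes, + + br and py f +, are the double crossovers. Comparing them with the parentals, only the py allele has switched, so py is the middle locus and the order is br – py – f.
br–py: (233 + 42)/1337 = 0.2057; py–f: (273 + 42)/1337 = 0.2356.
Expected DCO frequency = 0.2057 × 0.2356 ≈ 0.04846; observed = 42/1337 ≈ 0.03141.
Coefficient of coincidence = 0.03141/0.04846 ≈ 0.65.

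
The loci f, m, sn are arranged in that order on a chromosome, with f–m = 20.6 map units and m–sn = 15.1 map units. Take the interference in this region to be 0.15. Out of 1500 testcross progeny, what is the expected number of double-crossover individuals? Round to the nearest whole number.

40

Map distances give recombination frequencies of 0.206 and 0.151 for the two intervals.
With interference 0.15 (so coincidence = 0.85), expected double-crossover frequency = 0.206 × 0.151 × 0.85 = 0.02644.
Expected number = 0.02644 × 1500 = 39.66 ≈ 40.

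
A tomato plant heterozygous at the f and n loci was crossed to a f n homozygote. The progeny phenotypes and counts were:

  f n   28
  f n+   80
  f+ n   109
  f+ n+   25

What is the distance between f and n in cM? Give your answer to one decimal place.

21.9 cM

The two most frequent classes, f+ n (109) and f n+ (80), are the parental types, so the F1 was f+ n / f n+.
The recombinant classes are f+ n+ and f n: 25 + 28 = 53.
Recombination frequency = 53/242 = 0.2190 ≈ 21.9%, i.e. 21.9 cM.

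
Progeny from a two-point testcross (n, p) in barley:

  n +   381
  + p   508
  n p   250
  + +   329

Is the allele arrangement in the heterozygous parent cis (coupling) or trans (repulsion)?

trans

The two most frequent classes are + p (508) and n + (381); these are the parental (non-recombinant) types.
So the F1 carried + p on one chromosome and n + on the other — the recessive alleles are on opposite chromosomes (trans / repulsion).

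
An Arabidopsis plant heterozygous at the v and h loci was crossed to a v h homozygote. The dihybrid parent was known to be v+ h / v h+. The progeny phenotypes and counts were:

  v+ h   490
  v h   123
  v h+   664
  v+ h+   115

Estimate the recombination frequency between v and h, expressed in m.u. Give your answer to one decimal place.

17.1 m.u.

The recombinant classes are v+ h+ and v h: 115 + 123 = 238.
Recombination frequency = 238/1392 = 0.1710 ≈ 17.1%, i.e. 17.1 m.u.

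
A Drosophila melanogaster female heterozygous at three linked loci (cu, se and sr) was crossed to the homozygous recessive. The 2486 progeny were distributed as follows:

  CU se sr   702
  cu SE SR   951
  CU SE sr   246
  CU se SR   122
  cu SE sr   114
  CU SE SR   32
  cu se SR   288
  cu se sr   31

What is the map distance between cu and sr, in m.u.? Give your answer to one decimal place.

The two most frequent reciprocal classes, CU se sr and cu SE SR, are the parental types, so the F1 was CU se sr / cu SE SR.
The two rarest classes, cu se sr and CU SE SR, are the double crossovers. Comparing them with the parentals, only the cu allele has switched, so cu is the middle locus and the order is sr – cu – se.
Crossovers in the sr–cu interval produce the single-crossover classes CU se SR and cu SE sr (122 + 114 = 236) plus the double crossovers (63).
RF(sr–cu) = (236 + 63) / 2486 = 299/2486 = 0.1203 → 12.0 m.u.

12.0 m.u.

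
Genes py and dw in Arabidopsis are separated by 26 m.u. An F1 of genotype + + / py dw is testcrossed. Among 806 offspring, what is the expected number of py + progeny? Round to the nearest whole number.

A map distance of 26 m.u. corresponds to a recombination frequency of 0.260.
The F1 is + + / py dw, so py + is a recombinant gamete class with expected frequency r/2 = 0.260/2 = 0.1300.
Expected number = 0.1300 × 806 = 104.78 ≈ 105.

105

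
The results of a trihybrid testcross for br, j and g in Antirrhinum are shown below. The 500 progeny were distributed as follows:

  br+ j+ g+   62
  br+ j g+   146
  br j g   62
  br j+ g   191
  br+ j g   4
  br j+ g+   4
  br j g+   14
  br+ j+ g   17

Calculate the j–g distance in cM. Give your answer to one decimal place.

26.4 cM

The two most frequent reciprocal classes, br j+ g and br+ j g+, are the parental types, so the F1 was br j+ g / br+ j g+.
The two rarest classes, br j+ g+ and br+ j g, are the double crossovers. Comparing them with the parentals, only the g allele has switched, so g is the middle locus and the order is j – g – br.
Crossovers in the j–g interval produce the single-crossover classes br j g and br+ j+ g+ (62 + 62 = 124) plus the double crossovers (8).
RF(j–g) = (124 + 8) / 500 = 132/500 = 0.2640 → 26.4 cM.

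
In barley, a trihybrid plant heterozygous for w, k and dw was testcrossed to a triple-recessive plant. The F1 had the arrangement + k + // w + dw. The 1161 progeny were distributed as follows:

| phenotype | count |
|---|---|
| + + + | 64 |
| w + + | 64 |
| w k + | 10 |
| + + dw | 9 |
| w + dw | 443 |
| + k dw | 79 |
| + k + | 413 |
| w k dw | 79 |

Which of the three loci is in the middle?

w

The two rarest classes, w k + and + + dw, are the double crossovers. Comparing them with the parentals, only the w allele has switched, so w is the middle locus and the order is k – w – dw.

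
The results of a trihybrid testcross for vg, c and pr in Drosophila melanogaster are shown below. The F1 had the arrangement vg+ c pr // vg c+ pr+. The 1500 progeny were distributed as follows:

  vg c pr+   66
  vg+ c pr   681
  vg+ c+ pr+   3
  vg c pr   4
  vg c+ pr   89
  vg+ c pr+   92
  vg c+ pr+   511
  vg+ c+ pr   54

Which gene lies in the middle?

The two rarest classes, vg c pr and vg+ c+ pr+, are the double crossovers. Comparing them with the parentals, only the vg allele has switched, so vg is the middle locus and the order is c – vg – pr.

vg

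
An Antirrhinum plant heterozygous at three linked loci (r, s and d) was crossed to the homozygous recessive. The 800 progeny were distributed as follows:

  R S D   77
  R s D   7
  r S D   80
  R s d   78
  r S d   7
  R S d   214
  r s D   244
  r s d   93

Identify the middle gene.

r

The two most frequent reciprocal classes, R S d and r s D, are the parental types, so the F1 was R S d / r s D.
The two rarest classes, r S d and R s D, are the double crossovers. Comparing them with the parentals, only the r allele has switched, so r is the middle locus and the order is s – r – d.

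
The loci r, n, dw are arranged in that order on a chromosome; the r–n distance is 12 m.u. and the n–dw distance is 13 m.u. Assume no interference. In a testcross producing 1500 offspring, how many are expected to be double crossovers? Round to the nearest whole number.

23

Map distances give recombination frequencies of 0.120 and 0.130 for the two intervals.
With no interference, expected double-crossover frequency = 0.120 × 0.130 = 0.01560.
Expected number = 0.01560 × 1500 = 23.40 ≈ 23.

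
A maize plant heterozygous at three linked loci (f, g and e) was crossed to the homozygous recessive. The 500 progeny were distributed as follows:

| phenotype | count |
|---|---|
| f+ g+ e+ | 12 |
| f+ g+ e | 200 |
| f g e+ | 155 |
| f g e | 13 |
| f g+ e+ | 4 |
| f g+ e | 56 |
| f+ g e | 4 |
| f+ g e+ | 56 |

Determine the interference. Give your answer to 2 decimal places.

The two most frequent reciprocal classes, f+ g+ e and f g e+, are the parental types, so the F1 was f+ g+ e / f g e+.
The two rarest classes, f+ g e and f g+ e+, are the double crossovers. Comparing them with the parentals, only the g allele has switched, so g is the middle locus and the order is e – g – f.
e–g: (25 + 8)/500 = 0.0660; g–f: (112 + 8)/500 = 0.2400.
Expected DCO frequency = 0.0660 × 0.2400 ≈ 0.01584; observed = 8/500 ≈ 0.01600.
Coefficient of coincidence = 0.01600/0.01584 ≈ 1.01; interference = 1 − 1.01 = -0.01.

-0.01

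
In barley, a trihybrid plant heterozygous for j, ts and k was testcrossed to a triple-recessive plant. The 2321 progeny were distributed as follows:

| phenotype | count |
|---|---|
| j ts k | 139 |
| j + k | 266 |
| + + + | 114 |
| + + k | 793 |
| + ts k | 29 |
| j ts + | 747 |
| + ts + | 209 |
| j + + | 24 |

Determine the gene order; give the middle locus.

ts

The two most frequent reciprocal classes, + + k and j ts +, are the parental types, so the F1 was + + k / j ts +.
The two rarest classes, + ts k and j + +, are the double crossovers. Comparing them with the parentals, only the ts allele has switched, so ts is the middle locus and the order is k – ts – j.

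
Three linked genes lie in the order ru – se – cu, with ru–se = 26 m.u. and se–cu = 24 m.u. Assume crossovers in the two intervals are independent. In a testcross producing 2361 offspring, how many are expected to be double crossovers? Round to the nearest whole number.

Map distances give recombination frequencies of 0.260 and 0.240 for the two intervals.
With no interference, expected double-crossover frequency = 0.260 × 0.240 = 0.06240.
Expected number = 0.06240 × 2361 = 147.33 ≈ 147.

147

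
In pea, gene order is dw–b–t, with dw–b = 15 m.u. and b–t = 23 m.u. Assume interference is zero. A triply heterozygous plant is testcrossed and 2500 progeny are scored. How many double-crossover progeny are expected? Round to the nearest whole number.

Map distances give recombination frequencies of 0.150 and 0.230 for the two intervals.
With no interference, expected double-crossover frequency = 0.150 × 0.230 = 0.03450.
Expected number = 0.03450 × 2500 = 86.25 ≈ 86.

86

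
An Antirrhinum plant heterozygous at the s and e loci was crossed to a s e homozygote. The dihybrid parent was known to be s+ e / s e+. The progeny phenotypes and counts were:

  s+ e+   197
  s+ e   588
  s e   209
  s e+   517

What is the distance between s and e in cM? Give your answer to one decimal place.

26.9 cM

The recombinant classes are s+ e+ and s e: 197 + 209 = 406.
Recombination frequency = 406/1511 = 0.2687 ≈ 26.9%, i.e. 26.9 cM.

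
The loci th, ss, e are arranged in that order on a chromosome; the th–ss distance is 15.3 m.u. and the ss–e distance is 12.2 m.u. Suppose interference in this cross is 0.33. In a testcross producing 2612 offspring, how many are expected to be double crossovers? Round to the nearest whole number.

33

Map distances give recombination frequencies of 0.153 and 0.122 for the two intervals.
With interference 0.33 (so coincidence = 0.67), expected double-crossover frequency = 0.153 × 0.122 × 0.67 = 0.01251.
Expected number = 0.01251 × 2612 = 32.67 ≈ 33.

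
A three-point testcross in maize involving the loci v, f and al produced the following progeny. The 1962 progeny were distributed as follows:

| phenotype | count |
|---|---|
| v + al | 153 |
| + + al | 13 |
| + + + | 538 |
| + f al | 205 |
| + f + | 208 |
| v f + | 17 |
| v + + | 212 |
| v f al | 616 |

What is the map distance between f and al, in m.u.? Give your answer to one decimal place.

The two most frequent reciprocal classes, + + + and v f al, are the parental types, so the F1 was + + + / v f al.
The two rarest classes, + + al and v f +, are the double crossovers. Comparing them with the parentals, only the al allele has switched, so al is the middle locus and the order is v – al – f.
Crossovers in the al–f interval produce the single-crossover classes + f + and v + al (208 + 153 = 361) plus the double crossovers (30).
RF(al–f) = (361 + 30) / 1962 = 391/1962 = 0.1993 → 19.9 m.u.

19.9 m.u.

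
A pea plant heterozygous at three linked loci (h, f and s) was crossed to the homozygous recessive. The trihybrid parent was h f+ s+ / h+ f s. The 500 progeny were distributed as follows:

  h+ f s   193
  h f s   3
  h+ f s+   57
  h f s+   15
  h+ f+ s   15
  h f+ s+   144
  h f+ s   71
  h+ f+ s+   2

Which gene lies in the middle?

The two rarest classes, h+ f+ s+ and h f s, are the double crossovers. Comparing them with the parentals, only the h allele has switched, so h is the middle locus and the order is s – h – f.

h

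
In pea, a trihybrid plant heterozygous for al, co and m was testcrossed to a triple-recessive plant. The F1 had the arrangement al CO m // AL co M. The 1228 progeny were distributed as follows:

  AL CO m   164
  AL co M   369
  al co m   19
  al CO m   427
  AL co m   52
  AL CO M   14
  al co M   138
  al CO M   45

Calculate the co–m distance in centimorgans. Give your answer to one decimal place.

The two rarest classes, al co m and AL CO M, are the double crossovers. Comparing them with the parentals, only the co allele has switched, so co is the middle locus and the order is m – co – al.
Crossovers in the m–co interval produce the single-crossover classes al CO M and AL co m (45 + 52 = 97) plus the double crossovers (33).
RF(m–co) = (97 + 33) / 1228 = 130/1228 = 0.1059 → 10.6 centimorgans.

10.6 centimorgans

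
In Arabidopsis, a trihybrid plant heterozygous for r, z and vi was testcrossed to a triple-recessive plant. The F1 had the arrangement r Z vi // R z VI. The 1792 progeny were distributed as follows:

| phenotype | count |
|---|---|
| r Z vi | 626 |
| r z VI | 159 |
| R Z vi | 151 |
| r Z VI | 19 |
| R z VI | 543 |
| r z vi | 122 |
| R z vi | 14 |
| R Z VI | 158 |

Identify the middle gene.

The two rarest classes, r Z VI and R z vi, are the double crossovers. Comparing them with the parentals, only the vi allele has switched, so vi is the middle locus and the order is r – vi – z.

vi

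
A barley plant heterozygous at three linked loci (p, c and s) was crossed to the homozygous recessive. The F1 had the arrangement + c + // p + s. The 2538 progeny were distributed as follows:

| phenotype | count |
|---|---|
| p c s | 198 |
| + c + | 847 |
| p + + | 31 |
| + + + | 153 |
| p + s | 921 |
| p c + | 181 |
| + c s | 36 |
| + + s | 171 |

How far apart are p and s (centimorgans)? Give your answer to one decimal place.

16.5 centimorgans

The two rarest classes, + c s and p + +, are the double crossovers. Comparing them with the parentals, only the s allele has switched, so s is the middle locus and the order is p – s – c.
Crossovers in the p–s interval produce the single-crossover classes p c + and + + s (181 + 171 = 352) plus the double crossovers (67).
RF(p–s) = (352 + 67) / 2538 = 419/2538 = 0.1651 → 16.5 centimorgans.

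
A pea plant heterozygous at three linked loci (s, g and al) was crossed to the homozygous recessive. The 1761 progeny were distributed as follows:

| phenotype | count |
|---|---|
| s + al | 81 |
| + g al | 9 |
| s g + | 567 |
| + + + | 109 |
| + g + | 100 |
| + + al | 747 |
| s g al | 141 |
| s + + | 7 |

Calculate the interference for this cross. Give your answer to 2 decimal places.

The two most frequent reciprocal classes, + + al and s g +, are the parental types, so the F1 was + + al / s g +.
The two rarest classes, + g al and s + +, are the double crossovers. Comparing them with the parentals, only the g allele has switched, so g is the middle locus and the order is s – g – al.
s–g: (181 + 16)/1761 = 0.1119; g–al: (250 + 16)/1761 = 0.1511.
Expected DCO frequency = 0.1119 × 0.1511 ≈ 0.01691; observed = 16/1761 ≈ 0.00909.
Coefficient of coincidence = 0.00909/0.01691 ≈ 0.54; interference = 1 − 0.54 = 0.46.

0.46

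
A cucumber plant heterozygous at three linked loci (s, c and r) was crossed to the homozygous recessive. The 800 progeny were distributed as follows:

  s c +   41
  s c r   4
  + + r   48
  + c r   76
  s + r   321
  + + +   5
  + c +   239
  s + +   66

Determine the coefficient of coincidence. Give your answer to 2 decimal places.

The two most frequent reciprocal classes, + c + and s + r, are the parental types, so the F1 was + c + / s + r.
The two rarest classes, + + + and s c r, are the double crossovers. Comparing them with the parentals, only the c allele has switched, so c is the middle locus and the order is r – c – s.
r–c: (142 + 9)/800 = 0.1888; c–s: (89 + 9)/800 = 0.1225.
Expected DCO frequency = 0.1888 × 0.1225 ≈ 0.02313; observed = 9/800 ≈ 0.01125.
Coefficient of coincidence = 0.01125/0.02313 ≈ 0.49.

0.49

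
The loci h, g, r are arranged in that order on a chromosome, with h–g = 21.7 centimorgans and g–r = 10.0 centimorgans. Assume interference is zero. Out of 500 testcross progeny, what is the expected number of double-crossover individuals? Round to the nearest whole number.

Map distances give recombination frequencies of 0.217 and 0.100 for the two intervals.
With no interference, expected double-crossover frequency = 0.217 × 0.100 = 0.02170.
Expected number = 0.02170 × 500 = 10.85 ≈ 11.

11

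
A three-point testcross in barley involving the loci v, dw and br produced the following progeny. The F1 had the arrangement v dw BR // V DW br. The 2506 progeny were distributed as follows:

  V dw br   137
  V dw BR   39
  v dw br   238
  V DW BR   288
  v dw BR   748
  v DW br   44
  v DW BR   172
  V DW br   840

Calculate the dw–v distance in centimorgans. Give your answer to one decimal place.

The two rarest classes, V dw BR and v DW br, are the double crossovers. Comparing them with the parentals, only the v allele has switched, so v is the middle locus and the order is dw – v – br.
Crossovers in the dw–v interval produce the single-crossover classes v DW BR and V dw br (172 + 137 = 309) plus the double crossovers (83).
RF(dw–v) = (309 + 83) / 2506 = 392/2506 = 0.1564 → 15.6 centimorgans.

15.6 centimorgans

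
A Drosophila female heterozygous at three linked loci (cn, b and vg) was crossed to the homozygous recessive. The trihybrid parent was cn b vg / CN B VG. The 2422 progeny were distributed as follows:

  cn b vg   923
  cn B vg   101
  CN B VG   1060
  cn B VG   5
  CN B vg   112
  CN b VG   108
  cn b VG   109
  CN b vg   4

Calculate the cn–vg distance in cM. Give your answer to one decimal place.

The two rarest classes, CN b vg and cn B VG, are the double crossovers. Comparing them with the parentals, only the cn allele has switched, so cn is the middle locus and the order is vg – cn – b.
Crossovers in the vg–cn interval produce the single-crossover classes cn b VG and CN B vg (109 + 112 = 221) plus the double crossovers (9).
RF(vg–cn) = (221 + 9) / 2422 = 230/2422 = 0.0950 → 9.5 cM.

9.5 cM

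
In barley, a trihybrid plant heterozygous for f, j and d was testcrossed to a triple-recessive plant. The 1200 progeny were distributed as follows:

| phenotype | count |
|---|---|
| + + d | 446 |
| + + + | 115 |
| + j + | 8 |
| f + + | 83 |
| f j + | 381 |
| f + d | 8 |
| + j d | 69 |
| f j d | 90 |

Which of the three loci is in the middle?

The two most frequent reciprocal classes, + + d and f j +, are the parental types, so the F1 was + + d / f j +.
The two rarest classes, f + d and + j +, are the double crossovers. Comparing them with the parentals, only the f allele has switched, so f is the middle locus and the order is j – f – d.

f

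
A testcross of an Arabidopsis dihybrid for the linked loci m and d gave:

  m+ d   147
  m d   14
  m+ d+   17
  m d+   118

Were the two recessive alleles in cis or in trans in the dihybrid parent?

The two most frequent classes are m+ d (147) and m d+ (118); these are the parental (non-recombinant) types.
So the F1 carried m+ d on one chromosome and m d+ on the other — the recessive alleles are on opposite chromosomes (trans / repulsion).

trans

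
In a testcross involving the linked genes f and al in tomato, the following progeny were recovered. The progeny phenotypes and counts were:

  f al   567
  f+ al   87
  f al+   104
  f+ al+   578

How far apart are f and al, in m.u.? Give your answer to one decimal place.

The two most frequent classes, f+ al+ (578) and f al (567), are the parental types, so the F1 was f+ al+ / f al.
The recombinant classes are f+ al and f al+: 87 + 104 = 191.
Recombination frequency = 191/1336 = 0.1430 ≈ 14.3%, i.e. 14.3 m.u.

14.3 m.u.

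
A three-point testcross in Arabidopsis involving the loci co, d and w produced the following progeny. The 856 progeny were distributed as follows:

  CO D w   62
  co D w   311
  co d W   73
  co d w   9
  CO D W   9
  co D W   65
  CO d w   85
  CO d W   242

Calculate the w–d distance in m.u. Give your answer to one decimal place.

19.6 m.u.

The two most frequent reciprocal classes, CO d W and co D w, are the parental types, so the F1 was CO d W / co D w.
The two rarest classes, CO D W and co d w, are the double crossovers. Comparing them with the parentals, only the d allele has switched, so d is the middle locus and the order is w – d – co.
Crossovers in the w–d interval produce the single-crossover classes CO d w and co D W (85 + 65 = 150) plus the double crossovers (18).
RF(w–d) = (150 + 18) / 856 = 168/856 = 0.1963 → 19.6 m.u.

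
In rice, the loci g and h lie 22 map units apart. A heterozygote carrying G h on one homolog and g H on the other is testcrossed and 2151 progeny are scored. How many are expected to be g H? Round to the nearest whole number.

A map distance of 22 map units corresponds to a recombination frequency of 0.220.
The F1 is G h / g H, so g H is a parental gamete class with expected frequency (1 − r)/2 = 0.780/2 = 0.3900.
Expected number = 0.3900 × 2151 = 838.89 ≈ 839.

839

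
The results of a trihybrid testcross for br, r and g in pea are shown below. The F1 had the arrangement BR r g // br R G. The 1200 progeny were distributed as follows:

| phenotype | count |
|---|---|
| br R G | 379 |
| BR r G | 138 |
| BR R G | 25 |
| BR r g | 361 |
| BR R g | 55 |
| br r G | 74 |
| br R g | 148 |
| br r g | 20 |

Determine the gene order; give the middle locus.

br

The two rarest classes, br r g and BR R G, are the double crossovers. Comparing them with the parentals, only the br allele has switched, so br is the middle locus and the order is g – br – r.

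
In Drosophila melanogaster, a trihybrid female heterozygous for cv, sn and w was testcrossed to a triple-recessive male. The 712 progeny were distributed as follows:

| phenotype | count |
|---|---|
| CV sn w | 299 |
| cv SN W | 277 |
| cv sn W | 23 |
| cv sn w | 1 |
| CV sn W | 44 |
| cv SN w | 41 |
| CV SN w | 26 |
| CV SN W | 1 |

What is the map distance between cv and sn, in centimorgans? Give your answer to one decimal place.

7.2 centimorgans

The two most frequent reciprocal classes, cv SN W and CV sn w, are the parental types, so the F1 was cv SN W / CV sn w.
The two rarest classes, CV SN W and cv sn w, are the double crossovers. Comparing them with the parentals, only the cv allele has switched, so cv is the middle locus and the order is w – cv – sn.
Crossovers in the cv–sn interval produce the single-crossover classes cv sn W and CV SN w (23 + 26 = 49) plus the double crossovers (2).
RF(cv–sn) = (49 + 2) / 712 = 51/712 = 0.0716 → 7.2 centimorgans.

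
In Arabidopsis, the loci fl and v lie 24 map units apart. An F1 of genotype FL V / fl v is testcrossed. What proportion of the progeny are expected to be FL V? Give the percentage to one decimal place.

A map distance of 24 map units corresponds to a recombination frequency of 0.240.
The F1 is FL V / fl v, so FL V is a parental gamete class with expected frequency (1 − r)/2 = 0.760/2 = 0.3800.
That is 0.3800 = 38.0% of the progeny.

38.0%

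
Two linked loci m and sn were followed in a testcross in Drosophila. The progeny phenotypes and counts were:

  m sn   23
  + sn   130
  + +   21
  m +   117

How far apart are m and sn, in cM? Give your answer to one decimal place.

15.1 cM

The two most frequent classes, + sn (130) and m + (117), are the parental types, so the F1 was + sn / m +.
The recombinant classes are + + and m sn: 21 + 23 = 44.
Recombination frequency = 44/291 = 0.1512 ≈ 15.1%, i.e. 15.1 cM.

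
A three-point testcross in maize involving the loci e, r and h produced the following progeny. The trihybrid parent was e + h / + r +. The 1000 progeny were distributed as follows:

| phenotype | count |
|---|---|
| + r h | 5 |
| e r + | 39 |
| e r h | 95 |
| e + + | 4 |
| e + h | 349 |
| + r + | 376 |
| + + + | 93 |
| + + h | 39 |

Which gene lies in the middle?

h

The two rarest classes, e + + and + r h, are the double crossovers. Comparing them with the parentals, only the h allele has switched, so h is the middle locus and the order is e – h – r.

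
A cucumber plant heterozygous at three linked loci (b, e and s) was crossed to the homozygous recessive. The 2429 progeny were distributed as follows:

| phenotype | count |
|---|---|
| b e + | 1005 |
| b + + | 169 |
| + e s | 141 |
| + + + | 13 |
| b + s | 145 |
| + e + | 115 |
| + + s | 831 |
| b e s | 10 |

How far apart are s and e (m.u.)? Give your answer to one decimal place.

The two most frequent reciprocal classes, b e + and + + s, are the parental types, so the F1 was b e + / + + s.
The two rarest classes, b e s and + + +, are the double crossovers. Comparing them with the parentals, only the s allele has switched, so s is the middle locus and the order is b – s – e.
Crossovers in the s–e interval produce the single-crossover classes b + + and + e s (169 + 141 = 310) plus the double crossovers (23).
RF(s–e) = (310 + 23) / 2429 = 333/2429 = 0.1371 → 13.7 m.u.

13.7 m.u.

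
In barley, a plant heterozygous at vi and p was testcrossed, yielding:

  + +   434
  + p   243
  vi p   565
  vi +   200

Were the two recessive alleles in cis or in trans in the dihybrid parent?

cis

The two most frequent classes are + + (434) and vi p (565); these are the parental (non-recombinant) types.
So the F1 carried + + on one chromosome and vi p on the other — the recessive alleles are on the same chromosome (cis / coupling).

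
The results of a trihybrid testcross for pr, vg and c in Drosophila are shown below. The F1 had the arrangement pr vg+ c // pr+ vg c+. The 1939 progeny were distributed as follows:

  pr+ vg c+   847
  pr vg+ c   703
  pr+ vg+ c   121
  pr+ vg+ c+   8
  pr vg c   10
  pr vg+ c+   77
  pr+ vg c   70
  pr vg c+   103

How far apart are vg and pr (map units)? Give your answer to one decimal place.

The two rarest classes, pr vg c and pr+ vg+ c+, are the double crossovers. Comparing them with the parentals, only the vg allele has switched, so vg is the middle locus and the order is c – vg – pr.
Crossovers in the vg–pr interval produce the single-crossover classes pr+ vg+ c and pr vg c+ (121 + 103 = 224) plus the double crossovers (18).
RF(vg–pr) = (224 + 18) / 1939 = 242/1939 = 0.1248 → 12.5 map units.

12.5 map units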